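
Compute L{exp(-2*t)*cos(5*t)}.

L{cos(5t)} = s/(s^2 + 25).
By the first shifting theorem, multiplying by e^(-2t) replaces s with s + 2.

(s + 2)/((s + 2)^2 + 25)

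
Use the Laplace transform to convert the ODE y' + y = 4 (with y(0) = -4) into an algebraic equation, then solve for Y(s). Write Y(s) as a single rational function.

Apply the Laplace transform to the equation.
The derivative rules (L{y'} = sY - y(0) = sY - (-4)) turn the left side into (s + 1)Y - (-4).
The right side is L{4} = 4/s.
So (s + 1)Y = 4/s + (-4).
Isolate Y and clear denominators.

Y(s) = (-4*s + 4)/(s^2 + s)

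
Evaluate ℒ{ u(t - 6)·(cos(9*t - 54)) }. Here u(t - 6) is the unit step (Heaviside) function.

By the second shifting theorem, L{u(t - c)·g(t - c)} = e^(-cs)·H(s) with c = 6 and H(s) = L{g(t)}.
L{cos(9t)} = s/(s^2 + 81).

s*exp(-6*s)/(s^2 + 81)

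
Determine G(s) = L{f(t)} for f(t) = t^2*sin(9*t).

G(s) = 54*(s^2 - 27)/(s^2 + 81)^3

L{sin(9t)} = 9/(s^2 + 81).
Then apply L{t^2·g(t)} = (-1)^2 d^2/ds^2[H(s)] with H(s) = 9/(s^2 + 81):
differentiating 2 times and applying the sign gives 54*(s^2 - 27)/(s^2 + 81)^3.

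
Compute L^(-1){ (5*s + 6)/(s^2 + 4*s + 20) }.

-exp(-2*t)*sin(4*t) + 5*exp(-2*t)*cos(4*t)

Complete the square in the denominator: s^2 + 4*s + 20 = (s + 2)^2 + 4^2.
Split the numerator to match: 5*s + 6 = 5·(s + 2) - 1·4.
Invert each term: 5·(s + 2)/((s + 2)^2 + 16) ↔ 5e^(-2t)cos(4t); -1·4/((s + 2)^2 + 16) ↔ -e^(-2t)sin(4t).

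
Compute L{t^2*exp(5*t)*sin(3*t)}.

18*(s^2 - 10*s + 22)/(s^2 - 10*s + 34)^3

L{sin(3t)} = 3/(s^2 + 9).
Multiplying by e^(5t) shifts s → s - 5, so L{exp(5*t)*sin(3*t)} = 3/((s - 5)^2 + 9).
Then apply L{t^2·g(t)} = (-1)^2 d^2/ds^2[G(s)] with G(s) = 3/((s - 5)^2 + 9):
differentiating 2 times and applying the sign gives 18*(s^2 - 10*s + 22)/(s^2 - 10*s + 34)^3.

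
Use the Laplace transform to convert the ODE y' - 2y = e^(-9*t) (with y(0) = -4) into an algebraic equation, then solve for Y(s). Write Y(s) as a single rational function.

Y(s) = (-4*s - 35)/(s^2 + 7*s - 18)

Laplace-transform each side.
The derivative rules (L{y'} = sY - y(0) = sY - (-4)) turn the left side into (s - 2)Y - (-4).
The right side is L{e^(-9*t)} = 1/(s + 9).
So (s - 2)Y = 1/(s + 9) + (-4).
Isolate Y and clear denominators.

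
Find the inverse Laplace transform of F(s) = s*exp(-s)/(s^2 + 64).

The factor e^(-s) signals a time shift by c = 1 (second shifting theorem).
L{cos(8t)} = s/(s^2 + 64), so L^-1{s/(s^2 + 64)} = cos(8*t).
Hence the inverse is u(t - 1) times that function evaluated at t - 1.

Heaviside(t - 1)*(cos(8*t - 8))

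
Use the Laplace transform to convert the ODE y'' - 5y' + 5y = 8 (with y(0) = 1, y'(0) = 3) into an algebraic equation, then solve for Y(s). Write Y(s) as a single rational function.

Apply the Laplace transform to the equation.
The derivative rules (L{y''} = s^2 Y - s·y(0) - y'(0) and L{y'} = sY - y(0), with y(0) = 1, y'(0) = 3) turn the left side into (s^2 - 5*s + 5)Y - (s - 2).
The right side is L{8} = 8/s.
So (s^2 - 5*s + 5)Y = 8/s + (s - 2).
Divide through and combine into a single rational function.

Y(s) = (s^2 - 2*s + 8)/(s^3 - 5*s^2 + 5*s)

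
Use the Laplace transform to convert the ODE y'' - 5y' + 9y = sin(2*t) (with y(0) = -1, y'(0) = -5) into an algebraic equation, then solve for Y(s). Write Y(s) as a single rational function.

Y(s) = (-s^3 - 4*s + 2)/(s^4 - 5*s^3 + 13*s^2 - 20*s + 36)

Transform both sides with L{·}.
Using L{y''} = s^2 Y - s·y(0) - y'(0) and L{y'} = sY - y(0), with y(0) = -1, y'(0) = -5, the left side becomes (s^2 - 5*s + 9)Y - (-s).
The right side is L{sin(2*t)} = 2/(s^2 + 4).
So (s^2 - 5*s + 9)Y = 2/(s^2 + 4) + (-s).
Divide through and combine into a single rational function.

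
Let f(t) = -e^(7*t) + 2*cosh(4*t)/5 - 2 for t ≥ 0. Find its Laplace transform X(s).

X(s) = 2*s/(5*(s^2 - 16)) - 1/(s - 7) - 2/s

The transform is linear, so treat each term independently.
L{-2} = -2/s; (-1)·[L{e^(7t)} = 1/(s - 7)]; (2/5)·[L{cosh(4t)} = s/(s^2 - 16)].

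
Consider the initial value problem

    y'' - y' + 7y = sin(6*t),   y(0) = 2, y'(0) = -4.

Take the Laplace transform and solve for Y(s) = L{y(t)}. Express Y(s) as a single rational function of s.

Laplace-transform each side.
The derivative rules (L{y''} = s^2 Y - s·y(0) - y'(0) and L{y'} = sY - y(0), with y(0) = 2, y'(0) = -4) turn the left side into (s^2 - s + 7)Y - (2*s - 6).
The right side is L{sin(6*t)} = 6/(s^2 + 36).
So (s^2 - s + 7)Y = 6/(s^2 + 36) + (2*s - 6).
Solve for Y(s) and write it as one ratio of polynomials.

Y(s) = (2*s^3 - 6*s^2 + 72*s - 210)/(s^4 - s^3 + 43*s^2 - 36*s + 252)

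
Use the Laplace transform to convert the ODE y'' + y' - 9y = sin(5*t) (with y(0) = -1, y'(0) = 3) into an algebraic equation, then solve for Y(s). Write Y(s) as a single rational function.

Y(s) = (-s^3 + 2*s^2 - 25*s + 55)/(s^4 + s^3 + 16*s^2 + 25*s - 225)

Apply the Laplace transform to the equation.
With L{y''} = s^2 Y - s·y(0) - y'(0) and L{y'} = sY - y(0), with y(0) = -1, y'(0) = 3: the LHS transforms to (s^2 + s - 9)Y - (-s + 2).
The right side is L{sin(5*t)} = 5/(s^2 + 25).
So (s^2 + s - 9)Y = 5/(s^2 + 25) + (-s + 2).
Solve for Y(s) and write it as one ratio of polynomials.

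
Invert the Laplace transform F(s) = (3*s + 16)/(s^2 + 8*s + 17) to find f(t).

Complete the square in the denominator: s^2 + 8*s + 17 = (s + 4)^2 + 1^2.
Split the numerator to match: 3*s + 16 = 3·(s + 4) + 4·1.
Invert each term: 3·(s + 4)/((s + 4)^2 + 1) ↔ 3e^(-4t)cos(t); 4·1/((s + 4)^2 + 1) ↔ 4e^(-4t)sin(t).

f(t) = 4*exp(-4*t)*sin(t) + 3*exp(-4*t)*cos(t)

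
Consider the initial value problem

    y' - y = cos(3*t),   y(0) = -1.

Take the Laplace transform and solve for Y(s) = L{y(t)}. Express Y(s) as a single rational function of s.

Laplace-transform each side.
The derivative rules (L{y'} = sY - y(0) = sY - (-1)) turn the left side into (s - 1)Y - (-1).
The right side is L{cos(3*t)} = s/(s^2 + 9).
So (s - 1)Y = s/(s^2 + 9) + (-1).
Solve for Y(s) and write it as one ratio of polynomials.

Y(s) = (-s^2 + s - 9)/(s^3 - s^2 + 9*s - 9)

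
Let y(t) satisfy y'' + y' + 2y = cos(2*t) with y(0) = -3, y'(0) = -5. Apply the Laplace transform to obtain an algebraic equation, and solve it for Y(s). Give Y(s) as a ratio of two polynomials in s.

Y(s) = (-3*s^3 - 8*s^2 - 11*s - 32)/(s^4 + s^3 + 6*s^2 + 4*s + 8)

Take the Laplace transform of both sides.
With L{y''} = s^2 Y - s·y(0) - y'(0) and L{y'} = sY - y(0), with y(0) = -3, y'(0) = -5: the LHS transforms to (s^2 + s + 2)Y - (-3*s - 8).
The right side is L{cos(2*t)} = s/(s^2 + 4).
So (s^2 + s + 2)Y = s/(s^2 + 4) + (-3*s - 8).
Divide through and combine into a single rational function.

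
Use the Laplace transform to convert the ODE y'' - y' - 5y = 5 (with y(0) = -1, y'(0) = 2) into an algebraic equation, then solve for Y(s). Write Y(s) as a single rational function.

Y(s) = (-s^2 + 3*s + 5)/(s^3 - s^2 - 5*s)

Transform both sides with L{·}.
The derivative rules (L{y''} = s^2 Y - s·y(0) - y'(0) and L{y'} = sY - y(0), with y(0) = -1, y'(0) = 2) turn the left side into (s^2 - s - 5)Y - (-s + 3).
The right side is L{5} = 5/s.
So (s^2 - s - 5)Y = 5/s + (-s + 3).
Isolate Y and clear denominators.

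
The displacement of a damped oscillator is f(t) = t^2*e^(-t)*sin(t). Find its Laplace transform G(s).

G(s) = 2*(3*s^2 + 6*s + 2)/(s^2 + 2*s + 2)^3

L{sin(t)} = 1/(s^2 + 1).
Multiplying by e^(-t) shifts s → s + 1, so L{e^(-t)*sin(t)} = 1/((s + 1)^2 + 1).
Then apply L{t^2·g(t)} = (-1)^2 d^2/ds^2[H(s)] with H(s) = 1/((s + 1)^2 + 1):
differentiating 2 times and applying the sign gives 2*(3*s^2 + 6*s + 2)/(s^2 + 2*s + 2)^3.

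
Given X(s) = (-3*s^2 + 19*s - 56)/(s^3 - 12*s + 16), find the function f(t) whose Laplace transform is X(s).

f(t) = -5*t*exp(2*t) + 2*exp(2*t) - 5*exp(-4*t)

Factor the denominator: s^3 - 12*s + 16 = (s - 2)^2*(s + 4).
Partial fraction decomposition gives [2/(s - 2)] + [-5/(s - 2)^2] + [-5/(s + 4)].
Invert each term: 2/(s - 2) ↔ 2e^(2t); -5/(s - 2)^2 ↔ -5t·e^(2t); -5/(s + 4) ↔ -5e^(-4t).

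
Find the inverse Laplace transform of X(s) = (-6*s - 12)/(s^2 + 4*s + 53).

-6*exp(-2*t)*cos(7*t)

Rewrite the denominator: s^2 + 4*s + 53 = (s + 2)^2 + 49.
The form in (s + 2) signals a first-shifting-theorem factor e^(-2t).
Since L{cos(7t)} = s/(s^2 + 49), the inverse is exp(-2*t)*cos(7*t), scaled by -6.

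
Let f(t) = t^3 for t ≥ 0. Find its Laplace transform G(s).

L{t^3} = 3!/s^4 = 6/s^4.

G(s) = 6/s^4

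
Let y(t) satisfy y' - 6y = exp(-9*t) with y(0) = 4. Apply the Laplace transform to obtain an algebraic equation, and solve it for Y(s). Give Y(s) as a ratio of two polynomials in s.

Laplace-transform each side.
The derivative rules (L{y'} = sY - y(0) = sY - 4) turn the left side into (s - 6)Y - (4).
The right side is L{exp(-9*t)} = 1/(s + 9).
So (s - 6)Y = 1/(s + 9) + (4).
Isolate Y and clear denominators.

Y(s) = (4*s + 37)/(s^2 + 3*s - 54)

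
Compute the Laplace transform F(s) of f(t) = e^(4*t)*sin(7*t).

L{sin(7t)} = 7/(s^2 + 49).
By the first shifting theorem, multiplying by e^(4t) replaces s with s - 4.

F(s) = 7/((s - 4)^2 + 49)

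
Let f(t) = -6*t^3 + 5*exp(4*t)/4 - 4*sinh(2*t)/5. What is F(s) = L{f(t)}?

The transform is linear, so treat each term independently.
(-6)·[L{t^3} = 3!/s^4 = 6/s^4]; (-4/5)·[L{sinh(2t)} = 2/(s^2 - 4)]; (5/4)·[L{e^(4t)} = 1/(s - 4)].

F(s) = -8/(5*(s^2 - 4)) + 5/(4*(s - 4)) - 36/s^4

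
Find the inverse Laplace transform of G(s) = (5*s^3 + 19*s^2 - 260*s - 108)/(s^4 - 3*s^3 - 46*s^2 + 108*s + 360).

Factor the denominator: s^4 - 3*s^3 - 46*s^2 + 108*s + 360 = (s - 6)*(s - 5)*(s + 2)*(s + 6).
Partial fraction decomposition gives [1/(s - 6)] + [2/(s + 2)] + [-2/(s + 6)] + [4/(s - 5)].
Invert each term: 1/(s - 6) ↔ e^(6t); 2/(s + 2) ↔ 2e^(-2t); -2/(s + 6) ↔ -2e^(-6t); 4/(s - 5) ↔ 4e^(5t).

exp(6*t) + 4*exp(5*t) + 2*exp(-2*t) - 2*exp(-6*t)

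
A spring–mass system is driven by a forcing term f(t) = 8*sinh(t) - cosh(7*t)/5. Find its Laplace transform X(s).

X(s) = -s/(5*(s^2 - 49)) + 8/(s^2 - 1)

By linearity of the Laplace transform, transform each term separately.
(-1/5)·[L{cosh(7t)} = s/(s^2 - 49)]; (8)·[L{sinh(t)} = 1/(s^2 - 1)].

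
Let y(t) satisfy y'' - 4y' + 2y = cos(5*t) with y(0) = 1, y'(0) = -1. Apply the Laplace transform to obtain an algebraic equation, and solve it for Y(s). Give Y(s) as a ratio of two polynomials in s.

Y(s) = (s^3 - 5*s^2 + 26*s - 125)/(s^4 - 4*s^3 + 27*s^2 - 100*s + 50)

Apply the Laplace transform to the equation.
With L{y''} = s^2 Y - s·y(0) - y'(0) and L{y'} = sY - y(0), with y(0) = 1, y'(0) = -1: the LHS transforms to (s^2 - 4*s + 2)Y - (s - 5).
The right side is L{cos(5*t)} = s/(s^2 + 25).
So (s^2 - 4*s + 2)Y = s/(s^2 + 25) + (s - 5).
Divide through and combine into a single rational function.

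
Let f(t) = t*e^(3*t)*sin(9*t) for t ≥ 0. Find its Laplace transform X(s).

L{sin(9t)} = 9/(s^2 + 81).
Multiplying by e^(3t) shifts s → s - 3, so L{e^(3*t)*sin(9*t)} = 9/((s - 3)^2 + 81).
Then apply L{t·g(t)} = -d/ds[G(s)] with G(s) = 9/((s - 3)^2 + 81):
differentiating 1 time and applying the sign gives 18*(s - 3)/(s^2 - 6*s + 90)^2.

X(s) = 18*(s - 3)/(s^2 - 6*s + 90)^2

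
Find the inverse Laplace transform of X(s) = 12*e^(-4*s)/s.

Heaviside(t - 4)*(12)

The factor e^(-4s) signals a time shift by c = 4 (second shifting theorem).
L{12} = 12/s, so L^-1{12/s} = 12.
Hence the inverse is u(t - 4) times that function evaluated at t - 4.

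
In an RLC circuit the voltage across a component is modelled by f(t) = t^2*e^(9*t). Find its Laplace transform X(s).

L{e^(9t)} = 1/(s - 9).
Then apply L{t^2·g(t)} = (-1)^2 d^2/ds^2[G(s)] with G(s) = 1/(s - 9):
differentiating 2 times and applying the sign gives 2/(s - 9)^3.

X(s) = 2/(s - 9)^3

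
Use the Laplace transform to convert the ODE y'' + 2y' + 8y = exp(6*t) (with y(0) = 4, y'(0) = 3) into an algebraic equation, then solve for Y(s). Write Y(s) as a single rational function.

Y(s) = (4*s^2 - 13*s - 65)/(s^3 - 4*s^2 - 4*s - 48)

Transform both sides with L{·}.
The derivative rules (L{y''} = s^2 Y - s·y(0) - y'(0) and L{y'} = sY - y(0), with y(0) = 4, y'(0) = 3) turn the left side into (s^2 + 2*s + 8)Y - (4*s + 11).
The right side is L{exp(6*t)} = 1/(s - 6).
So (s^2 + 2*s + 8)Y = 1/(s - 6) + (4*s + 11).
Isolate Y and clear denominators.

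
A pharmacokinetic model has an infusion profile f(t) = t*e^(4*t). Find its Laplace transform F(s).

F(s) = (s - 4)^(-2)

L{e^(4t)} = 1/(s - 4).
Then apply L{t·g(t)} = -d/ds[G(s)] with G(s) = 1/(s - 4):
differentiating 1 time and applying the sign gives (s - 4)^(-2).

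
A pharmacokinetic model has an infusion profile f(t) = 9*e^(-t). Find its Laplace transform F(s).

L{9} = 9/s.
By the first shifting theorem, multiplying by e^(-t) replaces s with s + 1.

F(s) = 9/(s + 1)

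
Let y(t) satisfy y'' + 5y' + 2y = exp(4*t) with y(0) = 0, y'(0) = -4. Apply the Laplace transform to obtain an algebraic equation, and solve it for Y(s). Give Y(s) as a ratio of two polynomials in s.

Y(s) = (-4*s + 17)/(s^3 + s^2 - 18*s - 8)

Laplace-transform each side.
Using L{y''} = s^2 Y - s·y(0) - y'(0) and L{y'} = sY - y(0), with y(0) = 0, y'(0) = -4, the left side becomes (s^2 + 5*s + 2)Y - (-4).
The right side is L{exp(4*t)} = 1/(s - 4).
So (s^2 + 5*s + 2)Y = 1/(s - 4) + (-4).
Solve for Y(s) and write it as one ratio of polynomials.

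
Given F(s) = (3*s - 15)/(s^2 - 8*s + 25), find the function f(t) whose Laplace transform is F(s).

f(t) = -exp(4*t)*sin(3*t) + 3*exp(4*t)*cos(3*t)

Complete the square in the denominator: s^2 - 8*s + 25 = (s - 4)^2 + 3^2.
Split the numerator to match: 3*s - 15 = 3·(s - 4) - 1·3.
Invert each term: 3·(s - 4)/((s - 4)^2 + 9) ↔ 3e^(4t)cos(3t); -1·3/((s - 4)^2 + 9) ↔ -e^(4t)sin(3t).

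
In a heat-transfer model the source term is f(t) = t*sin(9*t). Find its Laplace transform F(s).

F(s) = 18*s/(s^2 + 81)^2

L{sin(9t)} = 9/(s^2 + 81).
Then apply L{t·g(t)} = -d/ds[G(s)] with G(s) = 9/(s^2 + 81):
differentiating 1 time and applying the sign gives 18*s/(s^2 + 81)^2.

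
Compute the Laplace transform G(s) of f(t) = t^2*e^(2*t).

L{e^(2t)} = 1/(s - 2).
Then apply L{t^2·g(t)} = (-1)^2 d^2/ds^2[H(s)] with H(s) = 1/(s - 2):
differentiating 2 times and applying the sign gives 2/(s - 2)^3.

G(s) = 2/(s - 2)^3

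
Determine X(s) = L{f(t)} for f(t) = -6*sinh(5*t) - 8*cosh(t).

X(s) = -8*s/(s^2 - 1) - 30/(s^2 - 25)

By linearity of the Laplace transform, transform each term separately.
(-6)·[L{sinh(5t)} = 5/(s^2 - 25)]; (-8)·[L{cosh(t)} = s/(s^2 - 1)].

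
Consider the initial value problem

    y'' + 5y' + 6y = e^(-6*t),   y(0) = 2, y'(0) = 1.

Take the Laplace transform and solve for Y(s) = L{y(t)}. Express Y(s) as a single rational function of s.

Take the Laplace transform of both sides.
With L{y''} = s^2 Y - s·y(0) - y'(0) and L{y'} = sY - y(0), with y(0) = 2, y'(0) = 1: the LHS transforms to (s^2 + 5*s + 6)Y - (2*s + 11).
The right side is L{e^(-6*t)} = 1/(s + 6).
So (s^2 + 5*s + 6)Y = 1/(s + 6) + (2*s + 11).
Isolate Y and clear denominators.

Y(s) = (2*s^2 + 23*s + 67)/(s^3 + 11*s^2 + 36*s + 36)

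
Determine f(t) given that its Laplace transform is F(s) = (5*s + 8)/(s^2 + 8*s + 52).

Complete the square in the denominator: s^2 + 8*s + 52 = (s + 4)^2 + 6^2.
Split the numerator to match: 5*s + 8 = 5·(s + 4) - 2·6.
Invert each term: 5·(s + 4)/((s + 4)^2 + 36) ↔ 5e^(-4t)cos(6t); -2·6/((s + 4)^2 + 36) ↔ -2e^(-4t)sin(6t).

f(t) = -2*exp(-4*t)*sin(6*t) + 5*exp(-4*t)*cos(6*t)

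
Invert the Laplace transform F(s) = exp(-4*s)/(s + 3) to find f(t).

The factor e^(-4s) signals a time shift by c = 4 (second shifting theorem).
L{e^(-3t)} = 1/(s + 3), so L^-1{1/(s + 3)} = exp(-3*t).
Hence the inverse is u(t - 4) times that function evaluated at t - 4.

f(t) = Heaviside(t - 4)*(exp(-3*t + 12))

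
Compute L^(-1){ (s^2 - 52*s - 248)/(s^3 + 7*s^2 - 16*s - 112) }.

-5*exp(4*t) + exp(-4*t) + 5*exp(-7*t)

Factor the denominator: s^3 + 7*s^2 - 16*s - 112 = (s - 4)*(s + 4)*(s + 7).
Partial fraction decomposition gives [1/(s + 4)] + [-5/(s - 4)] + [5/(s + 7)].
Invert each term: 1/(s + 4) ↔ e^(-4t); -5/(s - 4) ↔ -5e^(4t); 5/(s + 7) ↔ 5e^(-7t).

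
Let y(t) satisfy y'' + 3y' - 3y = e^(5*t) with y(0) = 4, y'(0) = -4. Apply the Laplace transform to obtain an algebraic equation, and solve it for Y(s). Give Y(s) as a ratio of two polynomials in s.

Transform both sides with L{·}.
Using L{y''} = s^2 Y - s·y(0) - y'(0) and L{y'} = sY - y(0), with y(0) = 4, y'(0) = -4, the left side becomes (s^2 + 3*s - 3)Y - (4*s + 8).
The right side is L{e^(5*t)} = 1/(s - 5).
So (s^2 + 3*s - 3)Y = 1/(s - 5) + (4*s + 8).
Divide through and combine into a single rational function.

Y(s) = (4*s^2 - 12*s - 39)/(s^3 - 2*s^2 - 18*s + 15)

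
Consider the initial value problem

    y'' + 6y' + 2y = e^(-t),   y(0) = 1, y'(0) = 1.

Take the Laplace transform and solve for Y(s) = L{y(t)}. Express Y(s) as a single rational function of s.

Transform both sides with L{·}.
The derivative rules (L{y''} = s^2 Y - s·y(0) - y'(0) and L{y'} = sY - y(0), with y(0) = 1, y'(0) = 1) turn the left side into (s^2 + 6*s + 2)Y - (s + 7).
The right side is L{e^(-t)} = 1/(s + 1).
So (s^2 + 6*s + 2)Y = 1/(s + 1) + (s + 7).
Divide through and combine into a single rational function.

Y(s) = (s^2 + 8*s + 8)/(s^3 + 7*s^2 + 8*s + 2)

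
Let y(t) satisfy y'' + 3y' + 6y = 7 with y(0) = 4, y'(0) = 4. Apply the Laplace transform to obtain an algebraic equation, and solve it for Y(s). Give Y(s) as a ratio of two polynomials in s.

Y(s) = (4*s^2 + 16*s + 7)/(s^3 + 3*s^2 + 6*s)

Transform both sides with L{·}.
Using L{y''} = s^2 Y - s·y(0) - y'(0) and L{y'} = sY - y(0), with y(0) = 4, y'(0) = 4, the left side becomes (s^2 + 3*s + 6)Y - (4*s + 16).
The right side is L{7} = 7/s.
So (s^2 + 3*s + 6)Y = 7/s + (4*s + 16).
Divide through and combine into a single rational function.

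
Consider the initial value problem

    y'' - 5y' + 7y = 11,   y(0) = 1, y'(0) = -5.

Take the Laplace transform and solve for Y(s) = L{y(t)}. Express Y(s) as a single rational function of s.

Take the Laplace transform of both sides.
With L{y''} = s^2 Y - s·y(0) - y'(0) and L{y'} = sY - y(0), with y(0) = 1, y'(0) = -5: the LHS transforms to (s^2 - 5*s + 7)Y - (s - 10).
The right side is L{11} = 11/s.
So (s^2 - 5*s + 7)Y = 11/s + (s - 10).
Divide through and combine into a single rational function.

Y(s) = (s^2 - 10*s + 11)/(s^3 - 5*s^2 + 7*s)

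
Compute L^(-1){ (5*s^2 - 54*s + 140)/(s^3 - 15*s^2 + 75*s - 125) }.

-5*t^2*exp(5*t)/2 - 4*t*exp(5*t) + 5*exp(5*t)

Factor the denominator: s^3 - 15*s^2 + 75*s - 125 = (s - 5)^3.
Partial fraction decomposition gives [5/(s - 5)] + [-4/(s - 5)^2] + [-5/(s - 5)^3].
Invert each term: 5/(s - 5) ↔ 5e^(5t); -4/(s - 5)^2 ↔ -4t·e^(5t); -5/(s - 5)^3 ↔ (-5/2)t^2·e^(5t).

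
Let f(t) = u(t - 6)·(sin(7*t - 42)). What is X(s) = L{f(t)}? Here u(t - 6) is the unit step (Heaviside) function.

By the second shifting theorem, L{u(t - c)·g(t - c)} = e^(-cs)·G(s) with c = 6 and G(s) = L{g(t)}.
L{sin(7t)} = 7/(s^2 + 49).

X(s) = 7*exp(-6*s)/(s^2 + 49)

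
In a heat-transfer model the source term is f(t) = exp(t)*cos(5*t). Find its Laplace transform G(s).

L{cos(5t)} = s/(s^2 + 25).
By the first shifting theorem, multiplying by e^(t) replaces s with s - 1.

G(s) = (s - 1)/((s - 1)^2 + 25)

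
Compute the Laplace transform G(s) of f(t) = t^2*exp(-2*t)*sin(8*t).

L{sin(8t)} = 8/(s^2 + 64).
Multiplying by e^(-2t) shifts s → s + 2, so L{exp(-2*t)*sin(8*t)} = 8/((s + 2)^2 + 64).
Then apply L{t^2·g(t)} = (-1)^2 d^2/ds^2[H(s)] with H(s) = 8/((s + 2)^2 + 64):
differentiating 2 times and applying the sign gives 16*(3*s^2 + 12*s - 52)/(s^2 + 4*s + 68)^3.

G(s) = 16*(3*s^2 + 12*s - 52)/(s^2 + 4*s + 68)^3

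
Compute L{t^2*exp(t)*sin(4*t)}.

L{sin(4t)} = 4/(s^2 + 16).
Multiplying by e^(t) shifts s → s - 1, so L{exp(t)*sin(4*t)} = 4/((s - 1)^2 + 16).
Then apply L{t^2·g(t)} = (-1)^2 d^2/ds^2[G(s)] with G(s) = 4/((s - 1)^2 + 16):
differentiating 2 times and applying the sign gives 8*(3*s^2 - 6*s - 13)/(s^2 - 2*s + 17)^3.

8*(3*s^2 - 6*s - 13)/(s^2 - 2*s + 17)^3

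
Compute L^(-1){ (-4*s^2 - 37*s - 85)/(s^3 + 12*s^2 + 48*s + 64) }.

Factor the denominator: s^3 + 12*s^2 + 48*s + 64 = (s + 4)^3.
Partial fraction decomposition gives [-4/(s + 4)] + [-5/(s + 4)^2] + [-1/(s + 4)^3].
Invert each term: -4/(s + 4) ↔ -4e^(-4t); -5/(s + 4)^2 ↔ -5t·e^(-4t); -1/(s + 4)^3 ↔ (-1/2)t^2·e^(-4t).

-t^2*exp(-4*t)/2 - 5*t*exp(-4*t) - 4*exp(-4*t)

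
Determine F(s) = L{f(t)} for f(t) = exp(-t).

L{1} = 1/s.
By the first shifting theorem, multiplying by e^(-t) replaces s with s + 1.

F(s) = 1/(s + 1)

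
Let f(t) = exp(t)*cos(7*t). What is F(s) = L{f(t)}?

L{cos(7t)} = s/(s^2 + 49).
By the first shifting theorem, multiplying by e^(t) replaces s with s - 1.

F(s) = (s - 1)/((s - 1)^2 + 49)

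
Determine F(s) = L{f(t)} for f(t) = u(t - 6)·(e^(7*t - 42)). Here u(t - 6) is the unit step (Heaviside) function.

F(s) = exp(-6*s)/(s - 7)

By the second shifting theorem, L{u(t - c)·g(t - c)} = e^(-cs)·G(s) with c = 6 and G(s) = L{g(t)}.
L{e^(7t)} = 1/(s - 7).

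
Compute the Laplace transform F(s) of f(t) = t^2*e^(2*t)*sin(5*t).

L{sin(5t)} = 5/(s^2 + 25).
Multiplying by e^(2t) shifts s → s - 2, so L{e^(2*t)*sin(5*t)} = 5/((s - 2)^2 + 25).
Then apply L{t^2·g(t)} = (-1)^2 d^2/ds^2[G(s)] with G(s) = 5/((s - 2)^2 + 25):
differentiating 2 times and applying the sign gives 10*(3*s^2 - 12*s - 13)/(s^2 - 4*s + 29)^3.

F(s) = 10*(3*s^2 - 12*s - 13)/(s^2 - 4*s + 29)^3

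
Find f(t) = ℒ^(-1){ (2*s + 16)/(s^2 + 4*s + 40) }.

f(t) = 2*exp(-2*t)*sin(6*t) + 2*exp(-2*t)*cos(6*t)

Complete the square in the denominator: s^2 + 4*s + 40 = (s + 2)^2 + 6^2.
Split the numerator to match: 2*s + 16 = 2·(s + 2) + 2·6.
Invert each term: 2·(s + 2)/((s + 2)^2 + 36) ↔ 2e^(-2t)cos(6t); 2·6/((s + 2)^2 + 36) ↔ 2e^(-2t)sin(6t).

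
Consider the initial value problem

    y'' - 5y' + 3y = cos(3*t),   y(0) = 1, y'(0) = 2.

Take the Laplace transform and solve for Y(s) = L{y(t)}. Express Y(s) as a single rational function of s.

Transform both sides with L{·}.
With L{y''} = s^2 Y - s·y(0) - y'(0) and L{y'} = sY - y(0), with y(0) = 1, y'(0) = 2: the LHS transforms to (s^2 - 5*s + 3)Y - (s - 3).
The right side is L{cos(3*t)} = s/(s^2 + 9).
So (s^2 - 5*s + 3)Y = s/(s^2 + 9) + (s - 3).
Solve for Y(s) and write it as one ratio of polynomials.

Y(s) = (s^3 - 3*s^2 + 10*s - 27)/(s^4 - 5*s^3 + 12*s^2 - 45*s + 27)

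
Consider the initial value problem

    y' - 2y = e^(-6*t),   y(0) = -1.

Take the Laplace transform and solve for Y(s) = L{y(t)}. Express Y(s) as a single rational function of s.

Y(s) = (-s - 5)/(s^2 + 4*s - 12)

Laplace-transform each side.
With L{y'} = sY - y(0) = sY - (-1): the LHS transforms to (s - 2)Y - (-1).
The right side is L{e^(-6*t)} = 1/(s + 6).
So (s - 2)Y = 1/(s + 6) + (-1).
Solve for Y(s) and write it as one ratio of polynomials.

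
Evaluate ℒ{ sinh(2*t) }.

L{sinh(2t)} = 2/(s^2 - 4).

2/(s^2 - 4)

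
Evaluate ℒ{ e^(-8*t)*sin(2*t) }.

L{sin(2t)} = 2/(s^2 + 4).
By the first shifting theorem, multiplying by e^(-8t) replaces s with s + 8.

2/((s + 8)^2 + 4)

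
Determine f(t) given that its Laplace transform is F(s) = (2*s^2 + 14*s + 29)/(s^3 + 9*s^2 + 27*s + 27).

Factor the denominator: s^3 + 9*s^2 + 27*s + 27 = (s + 3)^3.
Partial fraction decomposition gives [2/(s + 3)] + [2/(s + 3)^2] + [5/(s + 3)^3].
Invert each term: 2/(s + 3) ↔ 2e^(-3t); 2/(s + 3)^2 ↔ 2t·e^(-3t); 5/(s + 3)^3 ↔ (5/2)t^2·e^(-3t).

f(t) = 5*t^2*exp(-3*t)/2 + 2*t*exp(-3*t) + 2*exp(-3*t)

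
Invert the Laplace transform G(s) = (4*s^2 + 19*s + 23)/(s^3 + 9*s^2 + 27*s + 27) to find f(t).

Factor the denominator: s^3 + 9*s^2 + 27*s + 27 = (s + 3)^3.
Partial fraction decomposition gives [4/(s + 3)] + [-5/(s + 3)^2] + [2/(s + 3)^3].
Invert each term: 4/(s + 3) ↔ 4e^(-3t); -5/(s + 3)^2 ↔ -5t·e^(-3t); 2/(s + 3)^3 ↔ (1)t^2·e^(-3t).

f(t) = t^2*exp(-3*t) - 5*t*exp(-3*t) + 4*exp(-3*t)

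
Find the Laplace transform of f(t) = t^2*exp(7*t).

2/(s - 7)^3

L{e^(7t)} = 1/(s - 7).
Then apply L{t^2·g(t)} = (-1)^2 d^2/ds^2[H(s)] with H(s) = 1/(s - 7):
differentiating 2 times and applying the sign gives 2/(s - 7)^3.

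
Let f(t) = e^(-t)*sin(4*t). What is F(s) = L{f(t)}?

L{sin(4t)} = 4/(s^2 + 16).
By the first shifting theorem, multiplying by e^(-t) replaces s with s + 1.

F(s) = 4/((s + 1)^2 + 16)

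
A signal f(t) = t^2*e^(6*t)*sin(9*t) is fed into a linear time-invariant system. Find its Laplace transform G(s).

G(s) = 54*(s^2 - 12*s + 9)/(s^2 - 12*s + 117)^3

L{sin(9t)} = 9/(s^2 + 81).
Multiplying by e^(6t) shifts s → s - 6, so L{e^(6*t)*sin(9*t)} = 9/((s - 6)^2 + 81).
Then apply L{t^2·g(t)} = (-1)^2 d^2/ds^2[H(s)] with H(s) = 9/((s - 6)^2 + 81):
differentiating 2 times and applying the sign gives 54*(s^2 - 12*s + 9)/(s^2 - 12*s + 117)^3.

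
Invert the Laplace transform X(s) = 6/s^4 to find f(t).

Since L{t^3} = 3!/s^4 = 6/s^4, the inverse is t^3.

f(t) = t^3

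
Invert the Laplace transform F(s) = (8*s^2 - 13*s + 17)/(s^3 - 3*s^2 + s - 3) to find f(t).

f(t) = 5*exp(3*t) - 4*sin(t) + 3*cos(t)

Factor the denominator: s^3 - 3*s^2 + s - 3 = (s - 3)*(s^2 + 1).
Partial fraction decomposition gives [5/(s - 3)] + [3*s/(s^2 + 1)] + [-4/(s^2 + 1)].
Invert each term: 5/(s - 3) ↔ 5e^(3t); 3·s/(s^2 + 1) ↔ 3cos(t); -4·1/(s^2 + 1) ↔ -4sin(t).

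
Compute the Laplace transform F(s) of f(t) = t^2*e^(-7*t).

F(s) = 2/(s + 7)^3

L{t^2} = 2!/s^3 = 2/s^3.
By the first shifting theorem, multiplying by e^(-7t) replaces s with s + 7.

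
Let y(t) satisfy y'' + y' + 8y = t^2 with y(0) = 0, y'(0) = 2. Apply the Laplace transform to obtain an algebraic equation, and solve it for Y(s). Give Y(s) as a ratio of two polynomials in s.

Y(s) = (2*s^3 + 2)/(s^5 + s^4 + 8*s^3)

Take the Laplace transform of both sides.
The derivative rules (L{y''} = s^2 Y - s·y(0) - y'(0) and L{y'} = sY - y(0), with y(0) = 0, y'(0) = 2) turn the left side into (s^2 + s + 8)Y - (2).
The right side is L{t^2} = 2/s^3.
So (s^2 + s + 8)Y = 2/s^3 + (2).
Solve for Y(s) and write it as one ratio of polynomials.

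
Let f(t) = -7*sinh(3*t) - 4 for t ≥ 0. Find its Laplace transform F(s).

By linearity of the Laplace transform, transform each term separately.
(-7)·[L{sinh(3t)} = 3/(s^2 - 9)]; L{-4} = -4/s.

F(s) = -21/(s^2 - 9) - 4/s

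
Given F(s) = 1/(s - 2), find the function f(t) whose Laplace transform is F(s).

f(t) = exp(2*t)

Since L{e^(2t)} = 1/(s - 2), the inverse is e^(2*t).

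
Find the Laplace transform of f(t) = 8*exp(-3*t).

8/(s + 3)

L{8} = 8/s.
By the first shifting theorem, multiplying by e^(-3t) replaces s with s + 3.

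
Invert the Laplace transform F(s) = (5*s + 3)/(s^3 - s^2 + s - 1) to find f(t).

Factor the denominator: s^3 - s^2 + s - 1 = (s - 1)*(s^2 + 1).
Partial fraction decomposition gives [4/(s - 1)] + [-4*s/(s^2 + 1)] + [1/(s^2 + 1)].
Invert each term: 4/(s - 1) ↔ 4e^(t); -4·s/(s^2 + 1) ↔ -4cos(t); 1·1/(s^2 + 1) ↔ sin(t).

f(t) = 4*exp(t) + sin(t) - 4*cos(t)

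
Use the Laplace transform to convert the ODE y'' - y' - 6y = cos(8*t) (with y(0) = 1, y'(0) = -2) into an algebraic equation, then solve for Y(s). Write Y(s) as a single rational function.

Laplace-transform each side.
With L{y''} = s^2 Y - s·y(0) - y'(0) and L{y'} = sY - y(0), with y(0) = 1, y'(0) = -2: the LHS transforms to (s^2 - s - 6)Y - (s - 3).
The right side is L{cos(8*t)} = s/(s^2 + 64).
So (s^2 - s - 6)Y = s/(s^2 + 64) + (s - 3).
Solve for Y(s) and write it as one ratio of polynomials.

Y(s) = (s^3 - 3*s^2 + 65*s - 192)/(s^4 - s^3 + 58*s^2 - 64*s - 384)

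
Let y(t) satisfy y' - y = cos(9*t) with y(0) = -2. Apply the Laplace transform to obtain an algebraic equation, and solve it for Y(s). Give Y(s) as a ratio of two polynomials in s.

Y(s) = (-2*s^2 + s - 162)/(s^3 - s^2 + 81*s - 81)

Apply the Laplace transform to the equation.
The derivative rules (L{y'} = sY - y(0) = sY - (-2)) turn the left side into (s - 1)Y - (-2).
The right side is L{cos(9*t)} = s/(s^2 + 81).
So (s - 1)Y = s/(s^2 + 81) + (-2).
Isolate Y and clear denominators.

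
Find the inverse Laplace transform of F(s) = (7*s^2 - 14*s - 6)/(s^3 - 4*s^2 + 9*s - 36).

Factor the denominator: s^3 - 4*s^2 + 9*s - 36 = (s - 4)*(s^2 + 9).
Partial fraction decomposition gives [2/(s - 4)] + [5*s/(s^2 + 9)] + [6/(s^2 + 9)].
Invert each term: 2/(s - 4) ↔ 2e^(4t); 5·s/(s^2 + 9) ↔ 5cos(3t); 2·3/(s^2 + 9) ↔ 2sin(3t).

2*exp(4*t) + 2*sin(3*t) + 5*cos(3*t)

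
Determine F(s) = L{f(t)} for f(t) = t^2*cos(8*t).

F(s) = 2*s*(s^2 - 192)/(s^2 + 64)^3

L{cos(8t)} = s/(s^2 + 64).
Then apply L{t^2·g(t)} = (-1)^2 d^2/ds^2[G(s)] with G(s) = s/(s^2 + 64):
differentiating 2 times and applying the sign gives 2*s*(s^2 - 192)/(s^2 + 64)^3.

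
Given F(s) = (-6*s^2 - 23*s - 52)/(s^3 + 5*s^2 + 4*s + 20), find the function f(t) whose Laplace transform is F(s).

f(t) = -4*sin(2*t) - 3*cos(2*t) - 3*exp(-5*t)

Factor the denominator: s^3 + 5*s^2 + 4*s + 20 = (s + 5)*(s^2 + 4).
Partial fraction decomposition gives [-3/(s + 5)] + [-3*s/(s^2 + 4)] + [-8/(s^2 + 4)].
Invert each term: -3/(s + 5) ↔ -3e^(-5t); -3·s/(s^2 + 4) ↔ -3cos(2t); -4·2/(s^2 + 4) ↔ -4sin(2t).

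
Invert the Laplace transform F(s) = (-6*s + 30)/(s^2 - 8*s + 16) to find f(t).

Factor the denominator: s^2 - 8*s + 16 = (s - 4)^2.
Partial fraction decomposition gives [-6/(s - 4)] + [6/(s - 4)^2].
Invert each term: -6/(s - 4) ↔ -6e^(4t); 6/(s - 4)^2 ↔ 6t·e^(4t).

f(t) = 6*t*exp(4*t) - 6*exp(4*t)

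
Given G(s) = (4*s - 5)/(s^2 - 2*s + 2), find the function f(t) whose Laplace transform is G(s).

f(t) = -exp(t)*sin(t) + 4*exp(t)*cos(t)

Complete the square in the denominator: s^2 - 2*s + 2 = (s - 1)^2 + 1^2.
Split the numerator to match: 4*s - 5 = 4·(s - 1) - 1·1.
Invert each term: 4·(s - 1)/((s - 1)^2 + 1) ↔ 4e^(t)cos(t); -1·1/((s - 1)^2 + 1) ↔ -e^(t)sin(t).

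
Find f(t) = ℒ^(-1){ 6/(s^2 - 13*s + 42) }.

Factor the denominator: s^2 - 13*s + 42 = (s - 7)*(s - 6).
Partial fraction decomposition gives [6/(s - 7)] + [-6/(s - 6)].
Invert each term: 6/(s - 7) ↔ 6e^(7t); -6/(s - 6) ↔ -6e^(6t).

f(t) = 6*exp(7*t) - 6*exp(6*t)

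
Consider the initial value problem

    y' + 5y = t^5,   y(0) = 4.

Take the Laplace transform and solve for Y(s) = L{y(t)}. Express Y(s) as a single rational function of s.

Take the Laplace transform of both sides.
Using L{y'} = sY - y(0) = sY - 4, the left side becomes (s + 5)Y - (4).
The right side is L{t^5} = 120/s^6.
So (s + 5)Y = 120/s^6 + (4).
Isolate Y and clear denominators.

Y(s) = (4*s^6 + 120)/(s^7 + 5*s^6)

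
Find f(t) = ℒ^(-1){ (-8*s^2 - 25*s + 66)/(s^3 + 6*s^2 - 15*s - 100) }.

f(t) = t*exp(-5*t) - 2*exp(4*t) - 6*exp(-5*t)

Factor the denominator: s^3 + 6*s^2 - 15*s - 100 = (s - 4)*(s + 5)^2.
Partial fraction decomposition gives [-6/(s + 5)] + [(s + 5)^(-2)] + [-2/(s - 4)].
Invert each term: -6/(s + 5) ↔ -6e^(-5t); 1/(s + 5)^2 ↔ t·e^(-5t); -2/(s - 4) ↔ -2e^(4t).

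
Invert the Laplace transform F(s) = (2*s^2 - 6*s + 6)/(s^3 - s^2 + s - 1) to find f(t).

Factor the denominator: s^3 - s^2 + s - 1 = (s - 1)*(s^2 + 1).
Partial fraction decomposition gives [1/(s - 1)] + [s/(s^2 + 1)] + [-5/(s^2 + 1)].
Invert each term: 1/(s - 1) ↔ e^(t); 1·s/(s^2 + 1) ↔ cos(t); -5·1/(s^2 + 1) ↔ -5sin(t).

f(t) = exp(t) - 5*sin(t) + cos(t)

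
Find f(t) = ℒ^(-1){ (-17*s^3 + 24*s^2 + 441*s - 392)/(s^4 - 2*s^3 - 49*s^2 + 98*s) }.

Factor the denominator: s^4 - 2*s^3 - 49*s^2 + 98*s = s*(s - 7)*(s - 2)*(s + 7).
Partial fraction decomposition gives [-4/s] + [-5/(s - 2)] + [-4/(s - 7)] + [-4/(s + 7)].
Invert each term: -4/(s - 0) ↔ -4e^(0t); -5/(s - 2) ↔ -5e^(2t); -4/(s - 7) ↔ -4e^(7t); -4/(s + 7) ↔ -4e^(-7t).

f(t) = -4*exp(7*t) - 5*exp(2*t) - 4 - 4*exp(-7*t)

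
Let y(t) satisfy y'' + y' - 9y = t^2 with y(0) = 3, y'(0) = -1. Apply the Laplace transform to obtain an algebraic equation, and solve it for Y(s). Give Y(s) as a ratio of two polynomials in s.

Y(s) = (3*s^4 + 2*s^3 + 2)/(s^5 + s^4 - 9*s^3)

Take the Laplace transform of both sides.
The derivative rules (L{y''} = s^2 Y - s·y(0) - y'(0) and L{y'} = sY - y(0), with y(0) = 3, y'(0) = -1) turn the left side into (s^2 + s - 9)Y - (3*s + 2).
The right side is L{t^2} = 2/s^3.
So (s^2 + s - 9)Y = 2/s^3 + (3*s + 2).
Solve for Y(s) and write it as one ratio of polynomials.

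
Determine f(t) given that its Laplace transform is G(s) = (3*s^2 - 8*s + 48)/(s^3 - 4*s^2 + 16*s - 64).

Factor the denominator: s^3 - 4*s^2 + 16*s - 64 = (s - 4)*(s^2 + 16).
Partial fraction decomposition gives [2/(s - 4)] + [s/(s^2 + 16)] + [-4/(s^2 + 16)].
Invert each term: 2/(s - 4) ↔ 2e^(4t); 1·s/(s^2 + 16) ↔ cos(4t); -1·4/(s^2 + 16) ↔ -sin(4t).

f(t) = 2*exp(4*t) - sin(4*t) + cos(4*t)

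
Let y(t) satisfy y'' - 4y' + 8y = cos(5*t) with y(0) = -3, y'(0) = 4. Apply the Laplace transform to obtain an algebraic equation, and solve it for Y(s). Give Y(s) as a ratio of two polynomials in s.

Y(s) = (-3*s^3 + 16*s^2 - 74*s + 400)/(s^4 - 4*s^3 + 33*s^2 - 100*s + 200)

Take the Laplace transform of both sides.
The derivative rules (L{y''} = s^2 Y - s·y(0) - y'(0) and L{y'} = sY - y(0), with y(0) = -3, y'(0) = 4) turn the left side into (s^2 - 4*s + 8)Y - (-3*s + 16).
The right side is L{cos(5*t)} = s/(s^2 + 25).
So (s^2 - 4*s + 8)Y = s/(s^2 + 25) + (-3*s + 16).
Solve for Y(s) and write it as one ratio of polynomials.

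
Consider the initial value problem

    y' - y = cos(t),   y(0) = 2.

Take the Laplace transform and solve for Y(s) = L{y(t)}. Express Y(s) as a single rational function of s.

Y(s) = (2*s^2 + s + 2)/(s^3 - s^2 + s - 1)

Apply the Laplace transform to the equation.
The derivative rules (L{y'} = sY - y(0) = sY - 2) turn the left side into (s - 1)Y - (2).
The right side is L{cos(t)} = s/(s^2 + 1).
So (s - 1)Y = s/(s^2 + 1) + (2).
Isolate Y and clear denominators.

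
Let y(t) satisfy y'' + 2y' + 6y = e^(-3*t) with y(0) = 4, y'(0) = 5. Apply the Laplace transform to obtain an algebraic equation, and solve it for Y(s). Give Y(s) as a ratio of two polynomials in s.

Apply the Laplace transform to the equation.
With L{y''} = s^2 Y - s·y(0) - y'(0) and L{y'} = sY - y(0), with y(0) = 4, y'(0) = 5: the LHS transforms to (s^2 + 2*s + 6)Y - (4*s + 13).
The right side is L{e^(-3*t)} = 1/(s + 3).
So (s^2 + 2*s + 6)Y = 1/(s + 3) + (4*s + 13).
Solve for Y(s) and write it as one ratio of polynomials.

Y(s) = (4*s^2 + 25*s + 40)/(s^3 + 5*s^2 + 12*s + 18)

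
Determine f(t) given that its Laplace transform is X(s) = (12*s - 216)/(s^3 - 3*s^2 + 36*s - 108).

f(t) = -4*exp(3*t) + 4*sin(6*t) + 4*cos(6*t)

Factor the denominator: s^3 - 3*s^2 + 36*s - 108 = (s - 3)*(s^2 + 36).
Partial fraction decomposition gives [-4/(s - 3)] + [4*s/(s^2 + 36)] + [24/(s^2 + 36)].
Invert each term: -4/(s - 3) ↔ -4e^(3t); 4·s/(s^2 + 36) ↔ 4cos(6t); 4·6/(s^2 + 36) ↔ 4sin(6t).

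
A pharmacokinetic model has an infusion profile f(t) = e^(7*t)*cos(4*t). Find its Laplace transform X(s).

X(s) = (s - 7)/((s - 7)^2 + 16)

L{cos(4t)} = s/(s^2 + 16).
By the first shifting theorem, multiplying by e^(7t) replaces s with s - 7.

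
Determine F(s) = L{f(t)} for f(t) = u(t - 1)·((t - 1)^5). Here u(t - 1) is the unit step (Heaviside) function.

By the second shifting theorem, L{u(t - c)·g(t - c)} = e^(-cs)·G(s) with c = 1 and G(s) = L{g(t)}.
L{t^5} = 5!/s^6 = 120/s^6.

F(s) = 120*exp(-s)/s^6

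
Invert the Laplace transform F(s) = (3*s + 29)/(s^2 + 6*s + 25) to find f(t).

Complete the square in the denominator: s^2 + 6*s + 25 = (s + 3)^2 + 4^2.
Split the numerator to match: 3*s + 29 = 3·(s + 3) + 5·4.
Invert each term: 3·(s + 3)/((s + 3)^2 + 16) ↔ 3e^(-3t)cos(4t); 5·4/((s + 3)^2 + 16) ↔ 5e^(-3t)sin(4t).

f(t) = 5*exp(-3*t)*sin(4*t) + 3*exp(-3*t)*cos(4*t)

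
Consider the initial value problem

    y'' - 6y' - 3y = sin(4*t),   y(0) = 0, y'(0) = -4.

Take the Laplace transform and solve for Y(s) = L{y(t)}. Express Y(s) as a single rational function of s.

Apply the Laplace transform to the equation.
Using L{y''} = s^2 Y - s·y(0) - y'(0) and L{y'} = sY - y(0), with y(0) = 0, y'(0) = -4, the left side becomes (s^2 - 6*s - 3)Y - (-4).
The right side is L{sin(4*t)} = 4/(s^2 + 16).
So (s^2 - 6*s - 3)Y = 4/(s^2 + 16) + (-4).
Solve for Y(s) and write it as one ratio of polynomials.

Y(s) = (-4*s^2 - 60)/(s^4 - 6*s^3 + 13*s^2 - 96*s - 48)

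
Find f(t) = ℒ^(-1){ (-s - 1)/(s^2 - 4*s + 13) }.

Complete the square in the denominator: s^2 - 4*s + 13 = (s - 2)^2 + 3^2.
Split the numerator to match: -s - 1 = -1·(s - 2) - 1·3.
Invert each term: -1·(s - 2)/((s - 2)^2 + 9) ↔ -e^(2t)cos(3t); -1·3/((s - 2)^2 + 9) ↔ -e^(2t)sin(3t).

f(t) = -exp(2*t)*sin(3*t) - exp(2*t)*cos(3*t)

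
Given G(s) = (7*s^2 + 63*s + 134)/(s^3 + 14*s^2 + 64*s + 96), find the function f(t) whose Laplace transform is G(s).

Factor the denominator: s^3 + 14*s^2 + 64*s + 96 = (s + 4)^2*(s + 6).
Partial fraction decomposition gives [5/(s + 4)] + [-3/(s + 4)^2] + [2/(s + 6)].
Invert each term: 5/(s + 4) ↔ 5e^(-4t); -3/(s + 4)^2 ↔ -3t·e^(-4t); 2/(s + 6) ↔ 2e^(-6t).

f(t) = -3*t*exp(-4*t) + 5*exp(-4*t) + 2*exp(-6*t)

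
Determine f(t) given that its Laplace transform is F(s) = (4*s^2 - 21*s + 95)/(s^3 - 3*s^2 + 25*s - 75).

Factor the denominator: s^3 - 3*s^2 + 25*s - 75 = (s - 3)*(s^2 + 25).
Partial fraction decomposition gives [2/(s - 3)] + [2*s/(s^2 + 25)] + [-15/(s^2 + 25)].
Invert each term: 2/(s - 3) ↔ 2e^(3t); 2·s/(s^2 + 25) ↔ 2cos(5t); -3·5/(s^2 + 25) ↔ -3sin(5t).

f(t) = 2*exp(3*t) - 3*sin(5*t) + 2*cos(5*t)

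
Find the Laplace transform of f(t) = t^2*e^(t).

L{e^(t)} = 1/(s - 1).
Then apply L{t^2·g(t)} = (-1)^2 d^2/ds^2[G(s)] with G(s) = 1/(s - 1):
differentiating 2 times and applying the sign gives 2/(s - 1)^3.

2/(s - 1)^3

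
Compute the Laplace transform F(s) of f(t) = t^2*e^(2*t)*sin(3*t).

L{sin(3t)} = 3/(s^2 + 9).
Multiplying by e^(2t) shifts s → s - 2, so L{e^(2*t)*sin(3*t)} = 3/((s - 2)^2 + 9).
Then apply L{t^2·g(t)} = (-1)^2 d^2/ds^2[G(s)] with G(s) = 3/((s - 2)^2 + 9):
differentiating 2 times and applying the sign gives 18*(s^2 - 4*s + 1)/(s^2 - 4*s + 13)^3.

F(s) = 18*(s^2 - 4*s + 1)/(s^2 - 4*s + 13)^3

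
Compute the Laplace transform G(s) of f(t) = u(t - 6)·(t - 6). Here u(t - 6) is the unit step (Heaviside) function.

By the second shifting theorem, L{u(t - c)·g(t - c)} = e^(-cs)·H(s) with c = 6 and H(s) = L{g(t)}.
L{t} = 1!/s^2 = 1/s^2.

G(s) = exp(-6*s)/s^2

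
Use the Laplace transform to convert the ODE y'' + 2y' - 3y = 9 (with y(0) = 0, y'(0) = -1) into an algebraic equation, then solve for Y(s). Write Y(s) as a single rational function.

Y(s) = (-s + 9)/(s^3 + 2*s^2 - 3*s)

Apply the Laplace transform to the equation.
With L{y''} = s^2 Y - s·y(0) - y'(0) and L{y'} = sY - y(0), with y(0) = 0, y'(0) = -1: the LHS transforms to (s^2 + 2*s - 3)Y - (-1).
The right side is L{9} = 9/s.
So (s^2 + 2*s - 3)Y = 9/s + (-1).
Solve for Y(s) and write it as one ratio of polynomials.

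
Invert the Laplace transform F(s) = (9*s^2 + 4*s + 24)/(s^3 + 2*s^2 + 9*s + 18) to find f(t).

Factor the denominator: s^3 + 2*s^2 + 9*s + 18 = (s + 2)*(s^2 + 9).
Partial fraction decomposition gives [4/(s + 2)] + [5*s/(s^2 + 9)] + [-6/(s^2 + 9)].
Invert each term: 4/(s + 2) ↔ 4e^(-2t); 5·s/(s^2 + 9) ↔ 5cos(3t); -2·3/(s^2 + 9) ↔ -2sin(3t).

f(t) = -2*sin(3*t) + 5*cos(3*t) + 4*exp(-2*t)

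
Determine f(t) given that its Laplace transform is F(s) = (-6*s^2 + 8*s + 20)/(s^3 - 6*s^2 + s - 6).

f(t) = -4*exp(6*t) - 4*sin(t) - 2*cos(t)

Factor the denominator: s^3 - 6*s^2 + s - 6 = (s - 6)*(s^2 + 1).
Partial fraction decomposition gives [-4/(s - 6)] + [-2*s/(s^2 + 1)] + [-4/(s^2 + 1)].
Invert each term: -4/(s - 6) ↔ -4e^(6t); -2·s/(s^2 + 1) ↔ -2cos(t); -4·1/(s^2 + 1) ↔ -4sin(t).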